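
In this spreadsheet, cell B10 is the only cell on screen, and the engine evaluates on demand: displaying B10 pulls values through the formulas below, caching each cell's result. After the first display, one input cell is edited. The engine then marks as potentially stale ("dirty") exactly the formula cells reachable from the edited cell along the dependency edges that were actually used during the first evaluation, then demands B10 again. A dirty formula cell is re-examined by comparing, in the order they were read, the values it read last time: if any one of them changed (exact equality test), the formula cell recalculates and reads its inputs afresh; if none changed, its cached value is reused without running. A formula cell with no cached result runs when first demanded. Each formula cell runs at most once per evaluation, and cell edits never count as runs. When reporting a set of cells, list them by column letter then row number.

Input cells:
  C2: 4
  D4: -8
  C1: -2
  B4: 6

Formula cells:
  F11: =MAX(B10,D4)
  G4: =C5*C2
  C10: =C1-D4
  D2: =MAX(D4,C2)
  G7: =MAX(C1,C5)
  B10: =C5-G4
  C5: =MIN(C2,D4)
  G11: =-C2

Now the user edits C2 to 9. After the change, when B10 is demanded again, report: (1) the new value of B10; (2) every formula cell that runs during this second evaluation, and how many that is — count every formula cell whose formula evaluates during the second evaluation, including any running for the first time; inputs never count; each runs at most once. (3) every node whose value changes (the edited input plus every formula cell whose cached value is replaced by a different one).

B10 now evaluates to 64.
Run set: B10, C5, G4 (3 run).
Changed values: B10, C2, G4.

Initial pass — values computed on the first demand:
  C5 = MIN(4, -8) = -8
  G4 = -8 * 4 = -32
  B10 = -8 - -32 = 24

Second demand — change propagation:
  C5: re-runs because C2 4->9; new result -8 (unchanged).
  G4: re-runs because C2 4->9; new result -72.
  B10: re-runs because G4 -32->-72; new result 64.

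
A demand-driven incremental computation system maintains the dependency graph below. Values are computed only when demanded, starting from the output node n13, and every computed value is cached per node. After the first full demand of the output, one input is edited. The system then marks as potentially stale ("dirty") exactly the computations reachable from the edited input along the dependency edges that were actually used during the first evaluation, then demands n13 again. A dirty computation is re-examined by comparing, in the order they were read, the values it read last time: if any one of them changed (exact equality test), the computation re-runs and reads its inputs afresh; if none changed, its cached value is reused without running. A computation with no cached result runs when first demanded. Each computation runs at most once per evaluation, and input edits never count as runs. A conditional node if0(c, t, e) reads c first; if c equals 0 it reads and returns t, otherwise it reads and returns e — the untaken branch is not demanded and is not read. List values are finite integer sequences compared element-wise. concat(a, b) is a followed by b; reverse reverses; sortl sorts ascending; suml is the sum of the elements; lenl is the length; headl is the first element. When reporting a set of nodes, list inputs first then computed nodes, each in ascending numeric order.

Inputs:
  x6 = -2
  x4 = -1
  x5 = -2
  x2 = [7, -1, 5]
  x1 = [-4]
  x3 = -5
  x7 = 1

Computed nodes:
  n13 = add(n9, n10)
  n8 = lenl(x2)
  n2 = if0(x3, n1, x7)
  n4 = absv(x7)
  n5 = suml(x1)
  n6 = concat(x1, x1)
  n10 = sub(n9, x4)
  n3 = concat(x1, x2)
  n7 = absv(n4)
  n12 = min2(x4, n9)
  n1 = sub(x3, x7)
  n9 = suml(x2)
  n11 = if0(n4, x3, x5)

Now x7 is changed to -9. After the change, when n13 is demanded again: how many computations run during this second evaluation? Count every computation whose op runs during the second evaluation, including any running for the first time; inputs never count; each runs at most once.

Computations that run: none — 0 in total.
Key observation: x7 is never demanded by the output, so the edit triggers no recomputation at all.

First evaluation (everything demanded from the output):
  n9 = suml([7, -1, 5]) = 11
  n10 = sub(11, -1) = 12
  n13 = add(11, 12) = 23

Propagation after the edit:
  x7 feeds no computation that the output demands — nothing is marked dirty and nothing runs.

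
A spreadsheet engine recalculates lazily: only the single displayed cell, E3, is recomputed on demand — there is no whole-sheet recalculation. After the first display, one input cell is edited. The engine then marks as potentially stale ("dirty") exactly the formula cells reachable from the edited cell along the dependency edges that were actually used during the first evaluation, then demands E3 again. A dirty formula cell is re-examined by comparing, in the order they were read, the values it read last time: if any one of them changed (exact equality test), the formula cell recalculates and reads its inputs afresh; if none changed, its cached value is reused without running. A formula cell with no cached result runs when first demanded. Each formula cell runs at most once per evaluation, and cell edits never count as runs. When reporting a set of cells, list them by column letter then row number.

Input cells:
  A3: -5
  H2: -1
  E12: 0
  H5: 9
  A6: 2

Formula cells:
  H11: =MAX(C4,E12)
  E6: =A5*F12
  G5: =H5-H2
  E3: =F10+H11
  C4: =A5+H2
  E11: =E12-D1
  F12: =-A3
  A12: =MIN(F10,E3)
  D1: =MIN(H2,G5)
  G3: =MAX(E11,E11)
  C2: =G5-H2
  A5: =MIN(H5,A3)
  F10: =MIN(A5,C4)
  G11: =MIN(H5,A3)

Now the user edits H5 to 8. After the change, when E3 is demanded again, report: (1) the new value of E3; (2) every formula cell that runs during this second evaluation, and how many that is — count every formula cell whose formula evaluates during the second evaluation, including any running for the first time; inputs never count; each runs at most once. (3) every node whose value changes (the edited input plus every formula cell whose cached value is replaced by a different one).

New value of E3: -6.
Formula cells that run: A5 — 1 in total.
Values that change: H5.
Key observation: the change is absorbed at A5 — it re-runs but produces the same value, and the output's value is unchanged.

First evaluation (everything demanded from the output):
  A5 = MIN(9, -5) = -5
  C4 = -5 + -1 = -6
  F10 = MIN(-5, -6) = -6
  H11 = MAX(-6, 0) = 0
  E3 = -6 + 0 = -6

Propagation after the edit:
  A5: runs — H5 9->8; result -5 (same value as before).
  C4: checked — values it read are unchanged (A5 unchanged, H2 unchanged); reused cached -6 without running.
  F10: checked — values it read are unchanged (A5 unchanged, C4 unchanged); reused cached -6 without running.
  H11: checked — values it read are unchanged (C4 unchanged, E12 unchanged); reused cached 0 without running.
  E3: checked — values it read are unchanged (F10 unchanged, H11 unchanged); reused cached -6 without running.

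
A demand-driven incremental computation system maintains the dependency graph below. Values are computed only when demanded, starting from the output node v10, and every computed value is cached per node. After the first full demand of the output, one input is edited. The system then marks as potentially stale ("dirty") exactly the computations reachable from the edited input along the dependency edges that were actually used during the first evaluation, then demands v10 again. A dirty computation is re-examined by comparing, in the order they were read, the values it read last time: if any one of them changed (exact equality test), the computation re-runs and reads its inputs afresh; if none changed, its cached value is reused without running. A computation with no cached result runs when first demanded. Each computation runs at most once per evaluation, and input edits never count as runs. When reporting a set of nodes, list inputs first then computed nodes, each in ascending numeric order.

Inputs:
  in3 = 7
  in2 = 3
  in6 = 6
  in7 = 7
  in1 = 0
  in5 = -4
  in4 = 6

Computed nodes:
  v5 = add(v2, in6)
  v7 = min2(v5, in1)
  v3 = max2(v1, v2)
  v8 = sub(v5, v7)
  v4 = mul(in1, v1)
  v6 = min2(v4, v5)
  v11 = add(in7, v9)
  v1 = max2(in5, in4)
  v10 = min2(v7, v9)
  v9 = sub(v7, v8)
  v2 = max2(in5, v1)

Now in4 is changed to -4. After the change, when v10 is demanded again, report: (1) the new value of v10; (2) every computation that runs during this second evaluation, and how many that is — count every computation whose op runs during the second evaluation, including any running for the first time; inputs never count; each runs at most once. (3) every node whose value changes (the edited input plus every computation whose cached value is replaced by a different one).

First evaluation (everything demanded from the output):
  v1 = max2(-4, 6) = 6
  v2 = max2(-4, 6) = 6
  v5 = add(6, 6) = 12
  v7 = min2(12, 0) = 0
  v8 = sub(12, 0) = 12
  v9 = sub(0, 12) = -12
  v10 = min2(0, -12) = -12

Propagation after the edit:
  v1: runs — in4 6->-4; result -4.
  v2: runs — v1 6->-4; result -4.
  v5: runs — v2 6->-4; result 2.
  v7: runs — v5 12->2; result 0 (same value as before).
  v8: runs — v5 12->2; result 2.
  v9: runs — v8 12->2; result -2.
  v10: runs — v9 -12->-2; result -2.

New value of v10: -2.
Computations that run: v1, v2, v5, v7, v8, v9, v10 — 7 in total.
Values that change: in4, v1, v2, v5, v8, v9, v10.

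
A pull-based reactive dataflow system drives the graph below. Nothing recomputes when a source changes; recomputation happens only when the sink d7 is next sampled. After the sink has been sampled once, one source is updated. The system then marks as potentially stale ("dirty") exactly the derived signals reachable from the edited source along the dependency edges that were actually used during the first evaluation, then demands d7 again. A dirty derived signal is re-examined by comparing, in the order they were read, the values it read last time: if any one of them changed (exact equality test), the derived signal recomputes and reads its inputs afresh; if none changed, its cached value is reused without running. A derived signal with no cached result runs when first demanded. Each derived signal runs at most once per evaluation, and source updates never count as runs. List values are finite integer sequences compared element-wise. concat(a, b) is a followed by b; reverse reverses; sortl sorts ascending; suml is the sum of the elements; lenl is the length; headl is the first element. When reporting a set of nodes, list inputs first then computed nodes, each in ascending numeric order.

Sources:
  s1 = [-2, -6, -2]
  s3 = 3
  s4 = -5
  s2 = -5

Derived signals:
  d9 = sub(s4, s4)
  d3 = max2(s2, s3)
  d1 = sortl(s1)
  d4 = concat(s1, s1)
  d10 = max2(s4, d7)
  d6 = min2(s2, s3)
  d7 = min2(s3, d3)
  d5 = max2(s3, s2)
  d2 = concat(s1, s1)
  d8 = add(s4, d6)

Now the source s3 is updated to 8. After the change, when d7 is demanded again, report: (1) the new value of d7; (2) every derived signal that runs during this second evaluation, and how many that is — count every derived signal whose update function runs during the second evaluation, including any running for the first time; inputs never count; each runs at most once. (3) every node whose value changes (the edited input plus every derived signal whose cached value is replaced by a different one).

New value of d7: 8.
Derived signals that run: d3, d7 — 2 in total.
Values that change: s3, d3, d7.

First evaluation (everything demanded from the output):
  d3 = max2(-5, 3) = 3
  d7 = min2(3, 3) = 3

Propagation after the edit:
  d3: runs — s3 3->8; result 8.
  d7: runs — s3 3->8; d3 3->8; result 8.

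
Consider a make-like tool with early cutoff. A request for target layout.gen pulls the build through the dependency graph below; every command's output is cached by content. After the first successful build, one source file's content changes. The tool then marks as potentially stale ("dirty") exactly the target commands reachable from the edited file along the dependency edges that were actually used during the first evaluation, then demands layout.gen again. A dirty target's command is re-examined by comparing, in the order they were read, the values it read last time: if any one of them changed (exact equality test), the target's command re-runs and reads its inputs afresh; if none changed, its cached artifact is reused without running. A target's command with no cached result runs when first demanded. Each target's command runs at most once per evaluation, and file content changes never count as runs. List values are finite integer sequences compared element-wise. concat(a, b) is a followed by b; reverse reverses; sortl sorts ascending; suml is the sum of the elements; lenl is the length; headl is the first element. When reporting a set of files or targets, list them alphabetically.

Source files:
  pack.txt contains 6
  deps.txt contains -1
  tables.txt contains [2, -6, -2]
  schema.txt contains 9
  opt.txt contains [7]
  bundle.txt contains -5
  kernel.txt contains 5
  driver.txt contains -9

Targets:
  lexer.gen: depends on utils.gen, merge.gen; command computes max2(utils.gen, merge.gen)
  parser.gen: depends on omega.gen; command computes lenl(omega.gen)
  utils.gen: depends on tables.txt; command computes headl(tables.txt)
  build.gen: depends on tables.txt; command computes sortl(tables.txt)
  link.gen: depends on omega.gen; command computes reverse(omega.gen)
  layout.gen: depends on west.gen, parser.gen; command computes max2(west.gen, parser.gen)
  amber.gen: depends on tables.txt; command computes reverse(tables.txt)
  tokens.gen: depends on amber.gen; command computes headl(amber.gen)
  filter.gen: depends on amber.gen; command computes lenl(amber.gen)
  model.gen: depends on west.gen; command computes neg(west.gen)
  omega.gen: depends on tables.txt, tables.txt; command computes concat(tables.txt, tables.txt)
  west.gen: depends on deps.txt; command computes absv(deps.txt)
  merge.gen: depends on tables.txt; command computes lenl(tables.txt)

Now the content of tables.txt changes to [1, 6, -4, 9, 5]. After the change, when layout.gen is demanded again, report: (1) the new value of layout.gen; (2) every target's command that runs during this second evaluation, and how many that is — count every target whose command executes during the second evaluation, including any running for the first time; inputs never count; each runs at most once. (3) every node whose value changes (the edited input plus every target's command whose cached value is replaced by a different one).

First demand of the output computes:
  omega.gen = concat([2, -6, -2], [2, -6, -2]) = [2, -6, -2, 2, -6, -2]
  parser.gen = lenl([2, -6, -2, 2, -6, -2]) = 6
  west.gen = absv(-1) = 1
  layout.gen = max2(1, 6) = 6

After the edit, cleaning proceeds:
  omega.gen: a read changed (tables.txt [2, -6, -2]->[1, 6, -4, 9, 5]; tables.txt [2, -6, -2]->[1, 6, -4, 9, 5]) — executes, giving [1, 6, -4, 9, 5, 1, 6, -4, 9, 5].
  parser.gen: a read changed (omega.gen [2, -6, -2, 2, -6, -2]->[1, 6, -4, 9, 5, 1, 6, -4, 9, 5]) — executes, giving 10.
  layout.gen: a read changed (parser.gen 6->10) — executes, giving 10.

Demanding layout.gen again yields 10.
3 target commands run: layout.gen, omega.gen, parser.gen.
The nodes whose values change: layout.gen, omega.gen, parser.gen, tables.txt.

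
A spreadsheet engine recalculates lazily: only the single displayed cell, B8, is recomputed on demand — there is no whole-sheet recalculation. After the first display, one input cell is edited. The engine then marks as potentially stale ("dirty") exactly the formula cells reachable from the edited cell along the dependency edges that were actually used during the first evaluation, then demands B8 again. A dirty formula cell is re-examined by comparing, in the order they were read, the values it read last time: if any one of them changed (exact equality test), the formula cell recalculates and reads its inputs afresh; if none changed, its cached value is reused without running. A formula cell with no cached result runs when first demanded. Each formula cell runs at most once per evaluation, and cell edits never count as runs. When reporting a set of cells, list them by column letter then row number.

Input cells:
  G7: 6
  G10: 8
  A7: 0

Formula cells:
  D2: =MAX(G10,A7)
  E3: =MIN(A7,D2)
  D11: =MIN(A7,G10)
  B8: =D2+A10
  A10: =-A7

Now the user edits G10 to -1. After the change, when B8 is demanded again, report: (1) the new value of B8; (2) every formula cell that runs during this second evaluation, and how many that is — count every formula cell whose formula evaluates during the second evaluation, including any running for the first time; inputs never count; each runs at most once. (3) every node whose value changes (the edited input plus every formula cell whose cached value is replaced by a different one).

New value of B8: 0.
Formula cells that run: B8, D2 — 2 in total.
Values that change: B8, D2, G10.

First evaluation (everything demanded from the output):
  A10 = -(0) = 0
  D2 = MAX(8, 0) = 8
  B8 = 8 + 0 = 8

Propagation after the edit:
  D2: runs — G10 8->-1; result 0.
  B8: runs — D2 8->0; result 0.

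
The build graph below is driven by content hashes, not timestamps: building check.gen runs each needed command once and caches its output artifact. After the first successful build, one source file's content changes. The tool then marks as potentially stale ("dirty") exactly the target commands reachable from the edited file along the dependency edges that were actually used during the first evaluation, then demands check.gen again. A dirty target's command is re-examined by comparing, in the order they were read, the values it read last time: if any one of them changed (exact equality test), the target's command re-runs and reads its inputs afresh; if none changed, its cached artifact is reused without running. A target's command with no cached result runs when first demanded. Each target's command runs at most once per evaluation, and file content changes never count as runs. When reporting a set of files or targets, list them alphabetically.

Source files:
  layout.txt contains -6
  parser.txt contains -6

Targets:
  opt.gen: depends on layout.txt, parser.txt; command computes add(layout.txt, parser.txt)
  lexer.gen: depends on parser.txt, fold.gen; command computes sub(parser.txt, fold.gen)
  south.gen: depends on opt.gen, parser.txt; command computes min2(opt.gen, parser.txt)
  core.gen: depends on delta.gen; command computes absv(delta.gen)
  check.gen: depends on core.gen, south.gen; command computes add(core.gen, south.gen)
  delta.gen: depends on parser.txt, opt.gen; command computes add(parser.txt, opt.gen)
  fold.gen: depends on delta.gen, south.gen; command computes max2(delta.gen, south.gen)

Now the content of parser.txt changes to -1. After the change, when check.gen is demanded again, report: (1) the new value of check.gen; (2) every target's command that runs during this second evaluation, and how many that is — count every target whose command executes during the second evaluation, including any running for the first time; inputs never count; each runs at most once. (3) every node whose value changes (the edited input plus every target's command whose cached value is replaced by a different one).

check.gen now evaluates to 1.
Run set: check.gen, core.gen, delta.gen, opt.gen, south.gen (5 run).
Changed values: check.gen, core.gen, delta.gen, opt.gen, parser.txt, south.gen.

Initial pass — values computed on the first demand:
  opt.gen = add(-6, -6) = -12
  delta.gen = add(-6, -12) = -18
  core.gen = absv(-18) = 18
  south.gen = min2(-12, -6) = -12
  check.gen = add(18, -12) = 6

Second demand — change propagation:
  opt.gen: re-runs because parser.txt -6->-1; new result -7.
  delta.gen: re-runs because parser.txt -6->-1; opt.gen -12->-7; new result -8.
  core.gen: re-runs because delta.gen -18->-8; new result 8.
  south.gen: re-runs because opt.gen -12->-7; parser.txt -6->-1; new result -7.
  check.gen: re-runs because core.gen 18->8; south.gen -12->-7; new result 1.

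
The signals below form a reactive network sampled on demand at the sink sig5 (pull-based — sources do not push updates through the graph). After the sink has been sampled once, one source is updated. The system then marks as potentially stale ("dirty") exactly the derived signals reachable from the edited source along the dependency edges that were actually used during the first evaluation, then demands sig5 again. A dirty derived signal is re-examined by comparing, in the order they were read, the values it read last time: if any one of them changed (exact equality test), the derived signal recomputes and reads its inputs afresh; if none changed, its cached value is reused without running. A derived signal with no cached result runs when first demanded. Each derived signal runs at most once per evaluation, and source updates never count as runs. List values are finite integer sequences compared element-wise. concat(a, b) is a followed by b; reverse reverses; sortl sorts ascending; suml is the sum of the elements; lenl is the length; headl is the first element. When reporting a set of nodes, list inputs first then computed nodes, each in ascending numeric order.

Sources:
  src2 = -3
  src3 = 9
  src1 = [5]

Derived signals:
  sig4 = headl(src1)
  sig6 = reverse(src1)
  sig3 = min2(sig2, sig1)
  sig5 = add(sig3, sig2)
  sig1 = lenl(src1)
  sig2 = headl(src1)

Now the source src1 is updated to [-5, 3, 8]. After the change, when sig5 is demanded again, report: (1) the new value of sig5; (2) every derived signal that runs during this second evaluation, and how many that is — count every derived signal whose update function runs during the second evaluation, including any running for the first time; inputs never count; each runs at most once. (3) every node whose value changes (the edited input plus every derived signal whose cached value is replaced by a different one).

Initial pass — values computed on the first demand:
  sig1 = lenl([5]) = 1
  sig2 = headl([5]) = 5
  sig3 = min2(5, 1) = 1
  sig5 = add(1, 5) = 6

Second demand — change propagation:
  sig1: re-runs because src1 [5]->[-5, 3, 8]; new result 3.
  sig2: re-runs because src1 [5]->[-5, 3, 8]; new result -5.
  sig3: re-runs because sig2 5->-5; sig1 1->3; new result -5.
  sig5: re-runs because sig3 1->-5; sig2 5->-5; new result -10.

sig5 now evaluates to -10.
Run set: sig1, sig2, sig3, sig5 (4 run).
Changed values: src1, sig1, sig2, sig3, sig5.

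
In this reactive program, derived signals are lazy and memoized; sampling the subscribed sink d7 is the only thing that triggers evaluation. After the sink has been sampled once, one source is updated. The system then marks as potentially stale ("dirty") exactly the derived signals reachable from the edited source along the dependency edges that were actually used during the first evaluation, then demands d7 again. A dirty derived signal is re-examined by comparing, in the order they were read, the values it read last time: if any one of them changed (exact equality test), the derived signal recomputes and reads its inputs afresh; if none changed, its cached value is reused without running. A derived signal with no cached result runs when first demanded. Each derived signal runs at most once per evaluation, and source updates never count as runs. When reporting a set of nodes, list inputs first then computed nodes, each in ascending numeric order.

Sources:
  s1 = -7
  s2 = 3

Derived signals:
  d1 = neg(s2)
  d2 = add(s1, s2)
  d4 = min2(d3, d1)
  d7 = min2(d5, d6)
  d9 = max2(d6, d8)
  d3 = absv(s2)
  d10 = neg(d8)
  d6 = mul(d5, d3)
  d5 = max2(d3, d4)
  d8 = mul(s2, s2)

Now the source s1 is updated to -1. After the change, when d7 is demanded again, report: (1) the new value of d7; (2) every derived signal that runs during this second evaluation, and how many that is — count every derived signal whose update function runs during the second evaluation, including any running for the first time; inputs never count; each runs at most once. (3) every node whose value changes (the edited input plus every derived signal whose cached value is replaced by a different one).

Demanding d7 again yields 3.
0 derived signals run: none.
The nodes whose values change: s1.
Note the shortcut — s1 feeds only undemanded nodes, so no recomputation happens.

First demand of the output computes:
  d1 = neg(3) = -3
  d3 = absv(3) = 3
  d4 = min2(3, -3) = -3
  d5 = max2(3, -3) = 3
  d6 = mul(3, 3) = 9
  d7 = min2(3, 9) = 3

After the edit, cleaning proceeds:
  s1 only reaches undemanded nodes; the second demand re-runs nothing.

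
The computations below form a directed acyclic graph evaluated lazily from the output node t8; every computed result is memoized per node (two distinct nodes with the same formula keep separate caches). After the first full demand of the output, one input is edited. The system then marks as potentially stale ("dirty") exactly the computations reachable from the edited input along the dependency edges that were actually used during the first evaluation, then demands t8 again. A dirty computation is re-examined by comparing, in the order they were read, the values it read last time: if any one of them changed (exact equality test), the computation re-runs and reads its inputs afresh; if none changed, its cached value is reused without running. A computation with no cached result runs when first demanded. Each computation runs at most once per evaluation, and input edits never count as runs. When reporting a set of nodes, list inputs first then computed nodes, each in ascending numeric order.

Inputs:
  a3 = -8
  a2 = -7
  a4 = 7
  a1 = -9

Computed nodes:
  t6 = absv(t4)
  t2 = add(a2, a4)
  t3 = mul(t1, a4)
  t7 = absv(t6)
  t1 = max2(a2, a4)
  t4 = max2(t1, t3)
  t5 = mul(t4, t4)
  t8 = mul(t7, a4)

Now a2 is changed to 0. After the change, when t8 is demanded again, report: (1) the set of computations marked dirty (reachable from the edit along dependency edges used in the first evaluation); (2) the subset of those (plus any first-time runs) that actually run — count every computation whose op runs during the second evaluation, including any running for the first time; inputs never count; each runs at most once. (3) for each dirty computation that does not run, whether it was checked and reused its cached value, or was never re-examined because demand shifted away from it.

The edit dirties: t1, t3, t4, t6, t7, t8.
1 computations run: t1.
Cache hits after checking: t3, t4, t6, t7, t8.
Note the absorption at t1: it re-runs yet its value is the same, leaving the output's value untouched.

First demand of the output computes:
  t1 = max2(-7, 7) = 7
  t3 = mul(7, 7) = 49
  t4 = max2(7, 49) = 49
  t6 = absv(49) = 49
  t7 = absv(49) = 49
  t8 = mul(49, 7) = 343

After the edit, cleaning proceeds:
  t1: a read changed (a2 -7->0) — executes, giving 7 — identical to its old value.
  t3: dirty, but its reads are unchanged (t1 unchanged, a4 unchanged); cached 49 stands.
  t4: dirty, but its reads are unchanged (t1 unchanged, t3 unchanged); cached 49 stands.
  t6: dirty, but its reads are unchanged (t4 unchanged); cached 49 stands.
  t7: dirty, but its reads are unchanged (t6 unchanged); cached 49 stands.
  t8: dirty, but its reads are unchanged (t7 unchanged, a4 unchanged); cached 343 stands.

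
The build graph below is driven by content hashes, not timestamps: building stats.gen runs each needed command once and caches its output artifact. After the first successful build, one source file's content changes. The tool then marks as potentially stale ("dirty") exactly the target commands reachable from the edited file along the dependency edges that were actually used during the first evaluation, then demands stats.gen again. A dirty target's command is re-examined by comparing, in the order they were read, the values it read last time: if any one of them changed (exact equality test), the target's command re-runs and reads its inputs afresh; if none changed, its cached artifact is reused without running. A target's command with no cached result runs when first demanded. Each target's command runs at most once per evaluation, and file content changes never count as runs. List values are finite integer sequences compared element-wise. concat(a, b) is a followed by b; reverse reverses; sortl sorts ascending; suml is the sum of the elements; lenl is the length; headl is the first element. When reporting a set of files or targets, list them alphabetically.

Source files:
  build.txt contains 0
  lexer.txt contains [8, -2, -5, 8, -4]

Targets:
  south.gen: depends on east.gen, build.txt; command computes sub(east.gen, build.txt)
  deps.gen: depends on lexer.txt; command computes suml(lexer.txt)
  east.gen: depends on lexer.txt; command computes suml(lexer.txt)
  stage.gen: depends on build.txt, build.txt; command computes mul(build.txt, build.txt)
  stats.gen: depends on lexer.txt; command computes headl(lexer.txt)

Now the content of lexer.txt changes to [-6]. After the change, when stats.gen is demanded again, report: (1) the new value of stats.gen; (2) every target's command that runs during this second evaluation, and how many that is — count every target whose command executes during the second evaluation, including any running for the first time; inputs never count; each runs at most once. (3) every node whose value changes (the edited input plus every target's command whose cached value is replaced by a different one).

Initial pass — values computed on the first demand:
  stats.gen = headl([8, -2, -5, 8, -4]) = 8

Second demand — change propagation:
  stats.gen: re-runs because lexer.txt [8, -2, -5, 8, -4]->[-6]; new result -6.

stats.gen now evaluates to -6.
Run set: stats.gen (1 run).
Changed values: lexer.txt, stats.gen.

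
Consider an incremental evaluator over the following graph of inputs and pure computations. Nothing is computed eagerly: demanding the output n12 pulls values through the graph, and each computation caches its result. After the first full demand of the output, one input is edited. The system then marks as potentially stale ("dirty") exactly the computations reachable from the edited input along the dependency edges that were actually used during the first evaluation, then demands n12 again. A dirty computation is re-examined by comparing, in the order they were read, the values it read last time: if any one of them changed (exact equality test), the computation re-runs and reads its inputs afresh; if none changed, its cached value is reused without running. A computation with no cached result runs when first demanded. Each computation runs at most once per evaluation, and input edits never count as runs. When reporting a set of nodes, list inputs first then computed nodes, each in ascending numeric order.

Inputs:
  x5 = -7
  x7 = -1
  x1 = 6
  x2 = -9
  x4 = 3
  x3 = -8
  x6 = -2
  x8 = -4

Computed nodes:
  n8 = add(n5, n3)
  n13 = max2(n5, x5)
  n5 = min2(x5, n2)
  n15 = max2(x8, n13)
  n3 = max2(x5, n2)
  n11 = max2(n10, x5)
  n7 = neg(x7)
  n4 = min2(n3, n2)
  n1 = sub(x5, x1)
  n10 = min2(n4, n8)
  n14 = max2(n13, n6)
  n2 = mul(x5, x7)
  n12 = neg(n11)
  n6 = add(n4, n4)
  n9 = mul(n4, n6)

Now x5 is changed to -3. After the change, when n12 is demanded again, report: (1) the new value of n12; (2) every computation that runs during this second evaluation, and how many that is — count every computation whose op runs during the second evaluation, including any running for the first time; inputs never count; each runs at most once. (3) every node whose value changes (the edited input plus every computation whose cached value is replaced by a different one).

n12 now evaluates to 0.
Run set: n2, n3, n4, n5, n8, n10, n11 (7 run).
Changed values: x5, n2, n3, n4, n5.
The important point: at n12 every value read last time is unchanged, so the dirty flag clears without a run.

Initial pass — values computed on the first demand:
  n2 = mul(-7, -1) = 7
  n3 = max2(-7, 7) = 7
  n4 = min2(7, 7) = 7
  n5 = min2(-7, 7) = -7
  n8 = add(-7, 7) = 0
  n10 = min2(7, 0) = 0
  n11 = max2(0, -7) = 0
  n12 = neg(0) = 0

Second demand — change propagation:
  n2: re-runs because x5 -7->-3; new result 3.
  n3: re-runs because x5 -7->-3; n2 7->3; new result 3.
  n4: re-runs because n3 7->3; n2 7->3; new result 3.
  n5: re-runs because x5 -7->-3; n2 7->3; new result -3.
  n8: re-runs because n5 -7->-3; n3 7->3; new result 0 (unchanged).
  n10: re-runs because n4 7->3; new result 0 (unchanged).
  n11: re-runs because x5 -7->-3; new result 0 (unchanged).
  n12: re-examined; everything it read last time is the same (n11 unchanged) — cache 0 kept, no run.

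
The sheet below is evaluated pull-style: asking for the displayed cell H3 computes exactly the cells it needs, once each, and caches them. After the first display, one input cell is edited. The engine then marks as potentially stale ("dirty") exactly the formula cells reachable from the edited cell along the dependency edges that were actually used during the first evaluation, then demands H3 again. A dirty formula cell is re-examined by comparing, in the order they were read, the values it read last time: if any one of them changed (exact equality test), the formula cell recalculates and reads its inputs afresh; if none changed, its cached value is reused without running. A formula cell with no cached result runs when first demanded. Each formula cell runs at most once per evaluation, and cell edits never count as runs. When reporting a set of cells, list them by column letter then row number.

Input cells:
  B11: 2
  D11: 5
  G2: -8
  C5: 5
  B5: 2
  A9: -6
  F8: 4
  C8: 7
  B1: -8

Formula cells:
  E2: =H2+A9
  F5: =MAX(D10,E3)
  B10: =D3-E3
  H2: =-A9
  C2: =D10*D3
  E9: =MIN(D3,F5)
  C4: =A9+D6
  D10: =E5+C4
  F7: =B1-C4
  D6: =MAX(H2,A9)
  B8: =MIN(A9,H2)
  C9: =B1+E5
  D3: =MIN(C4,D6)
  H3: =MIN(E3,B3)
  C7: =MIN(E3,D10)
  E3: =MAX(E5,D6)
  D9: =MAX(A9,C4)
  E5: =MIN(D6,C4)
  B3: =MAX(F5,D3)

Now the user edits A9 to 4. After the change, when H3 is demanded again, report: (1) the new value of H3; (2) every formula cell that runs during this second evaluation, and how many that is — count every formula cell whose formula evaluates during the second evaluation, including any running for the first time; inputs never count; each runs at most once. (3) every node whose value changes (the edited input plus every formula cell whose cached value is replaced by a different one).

First demand of the output computes:
  H2 = -(-6) = 6
  D6 = MAX(6, -6) = 6
  C4 = -6 + 6 = 0
  D3 = MIN(0, 6) = 0
  E5 = MIN(6, 0) = 0
  D10 = 0 + 0 = 0
  E3 = MAX(0, 6) = 6
  F5 = MAX(0, 6) = 6
  B3 = MAX(6, 0) = 6
  H3 = MIN(6, 6) = 6

After the edit, cleaning proceeds:
  H2: a read changed (A9 -6->4) — executes, giving -4.
  D6: a read changed (H2 6->-4; A9 -6->4) — executes, giving 4.
  C4: a read changed (A9 -6->4; D6 6->4) — executes, giving 8.
  D3: a read changed (C4 0->8; D6 6->4) — executes, giving 4.
  E5: a read changed (D6 6->4; C4 0->8) — executes, giving 4.
  D10: a read changed (E5 0->4; C4 0->8) — executes, giving 12.
  E3: a read changed (E5 0->4; D6 6->4) — executes, giving 4.
  F5: a read changed (D10 0->12; E3 6->4) — executes, giving 12.
  B3: a read changed (F5 6->12; D3 0->4) — executes, giving 12.
  H3: a read changed (E3 6->4; B3 6->12) — executes, giving 4.

Demanding H3 again yields 4.
10 formula cells run: B3, C4, D3, D6, D10, E3, E5, F5, H2, H3.
The nodes whose values change: A9, B3, C4, D3, D6, D10, E3, E5, F5, H2, H3.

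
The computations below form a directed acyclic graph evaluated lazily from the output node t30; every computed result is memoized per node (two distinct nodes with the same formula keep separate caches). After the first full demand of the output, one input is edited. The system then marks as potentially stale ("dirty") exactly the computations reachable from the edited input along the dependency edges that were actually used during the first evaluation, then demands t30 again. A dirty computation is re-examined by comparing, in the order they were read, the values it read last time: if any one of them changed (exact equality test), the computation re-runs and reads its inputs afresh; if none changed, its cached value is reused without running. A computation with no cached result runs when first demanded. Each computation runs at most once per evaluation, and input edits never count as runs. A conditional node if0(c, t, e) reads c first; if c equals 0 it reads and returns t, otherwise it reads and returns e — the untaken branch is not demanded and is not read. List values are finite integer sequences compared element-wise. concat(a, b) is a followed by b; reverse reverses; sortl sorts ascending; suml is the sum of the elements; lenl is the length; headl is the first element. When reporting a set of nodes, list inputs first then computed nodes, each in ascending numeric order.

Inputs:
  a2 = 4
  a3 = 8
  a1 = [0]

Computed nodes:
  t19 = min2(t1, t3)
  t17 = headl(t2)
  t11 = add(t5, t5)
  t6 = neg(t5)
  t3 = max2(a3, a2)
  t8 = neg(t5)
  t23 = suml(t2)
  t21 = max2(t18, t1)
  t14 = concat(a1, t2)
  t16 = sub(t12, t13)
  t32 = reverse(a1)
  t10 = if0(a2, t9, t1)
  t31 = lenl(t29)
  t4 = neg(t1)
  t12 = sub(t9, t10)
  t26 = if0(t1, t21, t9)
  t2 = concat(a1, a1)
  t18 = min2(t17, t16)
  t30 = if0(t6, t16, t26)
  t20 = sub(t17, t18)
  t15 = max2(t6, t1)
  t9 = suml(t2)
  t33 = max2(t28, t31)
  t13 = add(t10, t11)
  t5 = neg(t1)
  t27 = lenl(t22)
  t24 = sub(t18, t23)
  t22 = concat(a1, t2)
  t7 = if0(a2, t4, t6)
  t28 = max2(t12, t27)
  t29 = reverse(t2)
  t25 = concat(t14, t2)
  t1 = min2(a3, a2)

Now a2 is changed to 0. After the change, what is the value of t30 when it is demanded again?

Demanding t30 again yields 0.
Note the branch switch — demand abandons t26, which is never re-examined.

First demand of the output computes:
  t1 = min2(8, 4) = 4
  t2 = concat([0], [0]) = [0, 0]
  t5 = neg(4) = -4
  t6 = neg(-4) = 4
  t9 = suml([0, 0]) = 0
  t26 = if0(t1=4 -> else branch t9) = 0
  t30 = if0(t6=4 -> else branch t26) = 0

After the edit, cleaning proceeds:
  t1: a read changed (a2 4->0) — executes, giving 0.
  t5: a read changed (t1 4->0) — executes, giving 0.
  t6: a read changed (t5 -4->0) — executes, giving 0.
  t10: had never run; runs now, result 0.
  t11: had never run; runs now, result 0.
  t12: had never run; runs now, result 0.
  t13: had never run; runs now, result 0.
  t16: had never run; runs now, result 0.
  t26: stays stale; no demand reaches it after the flip.
  t30: a read changed (t6 4->0) — executes, giving 0 — identical to its old value.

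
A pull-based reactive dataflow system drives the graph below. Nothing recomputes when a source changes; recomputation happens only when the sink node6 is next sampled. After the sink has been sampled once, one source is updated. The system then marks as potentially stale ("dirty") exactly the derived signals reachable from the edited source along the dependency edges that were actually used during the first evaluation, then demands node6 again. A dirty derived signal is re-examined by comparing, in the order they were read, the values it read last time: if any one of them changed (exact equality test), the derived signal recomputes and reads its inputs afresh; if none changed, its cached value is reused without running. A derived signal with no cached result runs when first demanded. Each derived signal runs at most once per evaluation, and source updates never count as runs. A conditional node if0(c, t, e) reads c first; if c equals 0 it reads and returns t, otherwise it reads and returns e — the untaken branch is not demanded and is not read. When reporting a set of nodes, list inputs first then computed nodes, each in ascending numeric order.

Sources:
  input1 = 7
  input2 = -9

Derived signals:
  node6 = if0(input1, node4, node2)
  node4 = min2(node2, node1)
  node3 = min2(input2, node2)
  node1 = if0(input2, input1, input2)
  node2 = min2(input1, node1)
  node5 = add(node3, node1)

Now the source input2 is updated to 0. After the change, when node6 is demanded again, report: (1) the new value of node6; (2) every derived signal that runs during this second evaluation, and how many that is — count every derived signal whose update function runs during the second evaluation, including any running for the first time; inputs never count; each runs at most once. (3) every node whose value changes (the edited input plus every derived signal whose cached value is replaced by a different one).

First evaluation (everything demanded from the output):
  node1 = if0(input2=-9 -> else branch input2) = -9
  node2 = min2(7, -9) = -9
  node6 = if0(input1=7 -> else branch node2) = -9

Propagation after the edit:
  node1: runs — input2 -9->0; input2 -9->0; result 7.
  node2: runs — node1 -9->7; result 7.
  node6: runs — node2 -9->7; result 7.

New value of node6: 7.
Derived signals that run: node1, node2, node6 — 3 in total.
Values that change: input2, node1, node2, node6.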